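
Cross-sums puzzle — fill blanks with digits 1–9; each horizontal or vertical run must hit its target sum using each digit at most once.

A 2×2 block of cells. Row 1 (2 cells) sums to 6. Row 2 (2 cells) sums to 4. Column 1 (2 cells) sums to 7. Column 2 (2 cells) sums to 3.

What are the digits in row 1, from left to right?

4 in 2 cells must be {1,3}; 3 in 2 cells must be {1,2}.
The 4 across and the 3 down share only 1, so (2,2) = 1.
(1,2) = 3 − 1 = 2 completes the 3 down.
(2,1) = 4 − 1 = 3 completes the 4 across.
(1,1) = 6 − 2 = 4 completes the 6 across.

4 2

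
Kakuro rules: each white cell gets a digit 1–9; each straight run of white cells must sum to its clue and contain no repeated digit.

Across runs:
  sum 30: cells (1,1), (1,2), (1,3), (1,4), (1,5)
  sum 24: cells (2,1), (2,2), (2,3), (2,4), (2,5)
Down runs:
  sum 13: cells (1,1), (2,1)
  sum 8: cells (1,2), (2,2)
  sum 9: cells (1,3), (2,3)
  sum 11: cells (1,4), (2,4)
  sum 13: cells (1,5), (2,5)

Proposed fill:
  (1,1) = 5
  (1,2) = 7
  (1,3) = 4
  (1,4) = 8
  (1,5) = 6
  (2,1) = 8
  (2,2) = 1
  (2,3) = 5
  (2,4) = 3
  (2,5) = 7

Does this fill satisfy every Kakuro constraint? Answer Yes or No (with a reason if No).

Yes

Across: 5+7+4+8+6=30; 8+1+5+3+7=24. Down: 5+8=13; 7+1=8; 4+5=9; 8+3=11; 6+7=13. No digit repeats within any run.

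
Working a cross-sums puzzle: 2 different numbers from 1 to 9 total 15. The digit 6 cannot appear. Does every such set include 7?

The only way to make 15 from 2 distinct digits under that restriction is {7,8}, which contains 7.

Yes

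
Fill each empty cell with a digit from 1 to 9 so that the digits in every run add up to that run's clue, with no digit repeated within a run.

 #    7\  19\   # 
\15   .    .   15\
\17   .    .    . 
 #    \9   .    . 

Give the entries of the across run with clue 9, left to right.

3 6

The 15 across and the 7 down share only 6, so R1C1 = 6.
R1C2 = 15 − 6 = 9 completes the 15 across.
R2C1 = 7 − 6 = 1 completes the 7 down.
R2C2 = 7: the only remaining digit allowed by both the 17 across and the 19 down.
R2C3 = 17 − 8 = 9 completes the 17 across.
R3C2 = 19 − 16 = 3 completes the 19 down.
R3C3 = 9 − 3 = 6 completes the 9 across.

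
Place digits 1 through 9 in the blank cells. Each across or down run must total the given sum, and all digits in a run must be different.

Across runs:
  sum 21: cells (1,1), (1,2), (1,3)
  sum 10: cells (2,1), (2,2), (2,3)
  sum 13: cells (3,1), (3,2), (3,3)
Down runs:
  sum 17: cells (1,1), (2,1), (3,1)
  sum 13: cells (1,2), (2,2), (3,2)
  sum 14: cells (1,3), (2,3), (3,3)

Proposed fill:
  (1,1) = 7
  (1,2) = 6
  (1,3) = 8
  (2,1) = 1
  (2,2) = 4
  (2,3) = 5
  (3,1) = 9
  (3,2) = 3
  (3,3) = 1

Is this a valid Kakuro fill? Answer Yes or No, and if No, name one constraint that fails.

Yes

Across: 7+6+8=21; 1+4+5=10; 9+3+1=13. Down: 7+1+9=17; 6+4+3=13; 8+5+1=14. No digit repeats within any run.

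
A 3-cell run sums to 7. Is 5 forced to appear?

The only way to make 7 from 3 distinct digits is {1,2,4}, which does not contain 5.

No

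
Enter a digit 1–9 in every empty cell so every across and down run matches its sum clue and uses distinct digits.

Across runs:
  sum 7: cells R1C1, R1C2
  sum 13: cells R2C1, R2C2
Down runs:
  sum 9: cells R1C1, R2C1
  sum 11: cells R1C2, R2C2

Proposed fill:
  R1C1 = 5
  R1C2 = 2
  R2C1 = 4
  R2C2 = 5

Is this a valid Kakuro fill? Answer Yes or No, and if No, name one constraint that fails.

No — the across run R2C1–R2C2 sums to 9, not 13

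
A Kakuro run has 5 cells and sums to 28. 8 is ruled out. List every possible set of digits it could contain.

{1,5,6,7,9}; {2,4,6,7,9}; {3,4,5,7,9}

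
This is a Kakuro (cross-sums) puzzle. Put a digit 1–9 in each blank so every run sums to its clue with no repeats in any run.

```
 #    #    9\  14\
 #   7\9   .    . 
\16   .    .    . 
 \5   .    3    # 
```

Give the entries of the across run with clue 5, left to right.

2 3

R3C1 = 5 − 3 = 2 completes the 5 across.
R2C1 = 7 − 2 = 5 completes the 7 down.
No cell is forced outright now. R2C2 can only be 2 or 4 (the digits allowed by both its 16 across and its 9 down). If R2C2 = 4: that forces R1C2 = 2, after which R1C3 would have to be in {7} for the 9 across but in {5,6,8,9} for the 14 down — contradiction. So R2C2 = 2.
R1C2 = 9 − 5 = 4 completes the 9 down.
R1C3 = 9 − 4 = 5 completes the 9 across.
R2C3 = 16 − 7 = 9 completes the 16 across.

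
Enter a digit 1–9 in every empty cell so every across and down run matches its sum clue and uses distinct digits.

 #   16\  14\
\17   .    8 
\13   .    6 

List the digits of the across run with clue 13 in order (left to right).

17 in 2 cells must be {8,9}; 16 in 2 cells must be {7,9}.
R1C1 = 17 − 8 = 9 completes the 17 across.
R2C1 = 13 − 6 = 7 completes the 13 across.

7, 6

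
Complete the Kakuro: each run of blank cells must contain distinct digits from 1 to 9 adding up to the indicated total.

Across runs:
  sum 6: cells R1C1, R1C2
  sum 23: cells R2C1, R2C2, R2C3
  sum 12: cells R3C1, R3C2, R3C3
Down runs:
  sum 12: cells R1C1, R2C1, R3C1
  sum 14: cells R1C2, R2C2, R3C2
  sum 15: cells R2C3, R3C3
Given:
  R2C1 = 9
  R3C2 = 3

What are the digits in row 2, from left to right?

23 in 3 cells must be {6,8,9}.
Given what's placed, R2C2 must be 6 to fit the 23 across and 14 down.
R2C3 = 23 − 15 = 8 completes the 23 across.
R3C3 = 15 − 8 = 7 completes the 15 down.
R1C2 = 14 − 9 = 5 completes the 14 down.
R3C1 = 12 − 10 = 2 completes the 12 across.
R1C1 = 6 − 5 = 1 completes the 6 across.

9 6 8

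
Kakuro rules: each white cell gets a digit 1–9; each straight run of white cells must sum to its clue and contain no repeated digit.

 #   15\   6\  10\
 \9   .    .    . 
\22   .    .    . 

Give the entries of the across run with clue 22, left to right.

The 9 across and the 15 down share only 6, so R1C1 = 6.
R2C1 = 15 − 6 = 9 completes the 15 down.
Given what's placed, R2C2 must be 5 to fit the 22 across and 6 down.
R2C3 = 22 − 14 = 8 completes the 22 across.
R1C2 = 6 − 5 = 1 completes the 6 down.
R1C3 = 9 − 7 = 2 completes the 9 across.

9 5 8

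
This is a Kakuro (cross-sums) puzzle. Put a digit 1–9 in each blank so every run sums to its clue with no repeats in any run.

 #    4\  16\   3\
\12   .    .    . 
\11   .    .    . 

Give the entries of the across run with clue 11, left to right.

3 7 1

4 in 2 cells must be {1,3}; 16 in 2 cells must be {7,9}; 3 in 2 cells must be {1,2}.
The 11 across and the 16 down share only 7, so R2C2 = 7.
Given what's placed, R2C3 must be 1 to fit the 11 across and 3 down.
R1C2 = 16 − 7 = 9 completes the 16 down.
R1C3 = 3 − 1 = 2 completes the 3 down.
R2C1 = 11 − 8 = 3 completes the 11 across.
R1C1 = 12 − 11 = 1 completes the 12 across.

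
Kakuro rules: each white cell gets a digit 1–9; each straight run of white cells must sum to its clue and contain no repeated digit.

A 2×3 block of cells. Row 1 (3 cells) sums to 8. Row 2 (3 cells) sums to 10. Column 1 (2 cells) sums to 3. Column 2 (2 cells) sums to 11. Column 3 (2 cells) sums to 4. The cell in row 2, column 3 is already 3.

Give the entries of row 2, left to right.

3 in 2 cells must be {1,2}; 4 in 2 cells must be {1,3}.
(1,3) = 4 − 3 = 1 completes the 4 down.
(1,1) = 2: the only remaining digit allowed by both the 8 across and the 3 down.
(1,2) = 8 − 3 = 5 completes the 8 across.
(2,1) = 3 − 2 = 1 completes the 3 down.
(2,2) = 10 − 4 = 6 completes the 10 across.

1 6 3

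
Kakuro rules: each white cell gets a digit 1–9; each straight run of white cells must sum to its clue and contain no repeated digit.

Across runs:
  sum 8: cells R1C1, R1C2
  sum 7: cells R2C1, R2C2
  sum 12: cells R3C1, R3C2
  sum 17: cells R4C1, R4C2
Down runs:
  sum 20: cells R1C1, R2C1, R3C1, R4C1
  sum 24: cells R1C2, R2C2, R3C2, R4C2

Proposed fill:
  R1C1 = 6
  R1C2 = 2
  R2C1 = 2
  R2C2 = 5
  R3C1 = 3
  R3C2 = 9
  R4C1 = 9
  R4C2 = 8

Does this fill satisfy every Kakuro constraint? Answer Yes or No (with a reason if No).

Across: 6+2=8; 2+5=7; 3+9=12; 9+8=17. Down: 6+2+3+9=20; 2+5+9+8=24. No digit repeats within any run.

Yes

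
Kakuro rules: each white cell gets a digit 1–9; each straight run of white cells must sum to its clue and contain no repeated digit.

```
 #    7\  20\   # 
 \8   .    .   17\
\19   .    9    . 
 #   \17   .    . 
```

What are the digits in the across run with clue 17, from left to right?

17 in 2 cells must be {8,9}.
R2C3 = 8: the only remaining digit allowed by both the 19 across and the 17 down.
R3C2 = 8: the only remaining digit allowed by both the 17 across and the 20 down.
R3C3 = 17 − 8 = 9 completes the 17 across.
R1C2 = 20 − 17 = 3 completes the 20 down.
R2C1 = 19 − 17 = 2 completes the 19 across.
R1C1 = 8 − 3 = 5 completes the 8 across.

8 9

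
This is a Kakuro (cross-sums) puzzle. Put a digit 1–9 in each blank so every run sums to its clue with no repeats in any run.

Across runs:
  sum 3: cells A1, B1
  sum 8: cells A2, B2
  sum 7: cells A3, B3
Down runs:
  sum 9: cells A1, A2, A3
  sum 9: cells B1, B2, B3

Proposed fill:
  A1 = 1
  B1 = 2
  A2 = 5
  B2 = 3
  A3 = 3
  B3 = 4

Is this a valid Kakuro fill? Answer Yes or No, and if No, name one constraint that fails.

Across: 1+2=3; 5+3=8; 3+4=7. Down: 1+5+3=9; 2+3+4=9. No digit repeats within any run.

Yes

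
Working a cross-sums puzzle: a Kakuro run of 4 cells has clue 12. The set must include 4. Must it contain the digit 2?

Yes

The only way to make 12 from 4 distinct digits under that restriction is {1,2,4,5}, which contains 2.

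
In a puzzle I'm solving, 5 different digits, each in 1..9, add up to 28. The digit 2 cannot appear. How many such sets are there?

5 distinct digits from 1–9 sum between 15 and 35.
Dropping sets that contain 2.
Enumerating: {1,3,7,8,9}, {1,4,6,8,9}, {1,5,6,7,9}, {3,4,5,7,9}, {3,4,6,7,8}.

5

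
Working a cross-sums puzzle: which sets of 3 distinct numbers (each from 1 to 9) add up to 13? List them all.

{1,3,9}; {1,4,8}; {1,5,7}; {2,3,8}; {2,4,7}; {2,5,6}; {3,4,6}

3 distinct digits from 1–9 sum between 6 and 24.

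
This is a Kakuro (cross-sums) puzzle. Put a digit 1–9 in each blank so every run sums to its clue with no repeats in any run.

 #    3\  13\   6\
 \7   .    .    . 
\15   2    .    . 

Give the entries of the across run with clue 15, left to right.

2, 9, 4

7 in 3 cells must be {1,2,4}; 3 in 2 cells must be {1,2}.
R1C1 = 3 − 2 = 1 completes the 3 down.
R1C2 = 4: the only remaining digit allowed by both the 7 across and the 13 down.
R1C3 = 7 − 5 = 2 completes the 7 across.
R2C2 = 13 − 4 = 9 completes the 13 down.
R2C3 = 15 − 11 = 4 completes the 15 across.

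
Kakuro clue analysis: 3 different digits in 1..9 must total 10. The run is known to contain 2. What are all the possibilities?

3 distinct digits from 1–9 sum between 6 and 24.
Keeping only sets containing 2.

{1,2,7}; {2,3,5}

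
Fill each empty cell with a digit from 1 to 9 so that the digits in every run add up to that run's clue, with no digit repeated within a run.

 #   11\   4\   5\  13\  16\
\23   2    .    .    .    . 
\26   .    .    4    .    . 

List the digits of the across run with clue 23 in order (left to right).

2 3 1 8 9

4 in 2 cells must be {1,3}; 16 in 2 cells must be {7,9}.
R1C3 = 5 − 4 = 1 completes the 5 down.
R2C1 = 11 − 2 = 9 completes the 11 down.
Given what's placed, R2C5 must be 7 to fit the 26 across and 16 down.
R1C2 = 3: the only remaining digit allowed by both the 23 across and the 4 down.
R1C5 = 16 − 7 = 9 completes the 16 down.
R2C2 = 4 − 3 = 1 completes the 4 down.
R2C4 = 26 − 21 = 5 completes the 26 across.
R1C4 = 23 − 15 = 8 completes the 23 across.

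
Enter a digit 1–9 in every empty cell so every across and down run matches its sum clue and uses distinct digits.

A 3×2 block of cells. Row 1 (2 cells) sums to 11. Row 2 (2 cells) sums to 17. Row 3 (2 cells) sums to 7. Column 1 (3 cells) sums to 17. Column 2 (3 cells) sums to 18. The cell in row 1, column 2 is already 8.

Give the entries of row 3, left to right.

17 in 2 cells must be {8,9}.
(1,1) = 11 − 8 = 3 completes the 11 across.
(2,2) = 9: the only remaining digit allowed by both the 17 across and the 18 down.
(3,2) = 18 − 17 = 1 completes the 18 down.
(2,1) = 17 − 9 = 8 completes the 17 across.
(3,1) = 7 − 1 = 6 completes the 7 across.

6, 1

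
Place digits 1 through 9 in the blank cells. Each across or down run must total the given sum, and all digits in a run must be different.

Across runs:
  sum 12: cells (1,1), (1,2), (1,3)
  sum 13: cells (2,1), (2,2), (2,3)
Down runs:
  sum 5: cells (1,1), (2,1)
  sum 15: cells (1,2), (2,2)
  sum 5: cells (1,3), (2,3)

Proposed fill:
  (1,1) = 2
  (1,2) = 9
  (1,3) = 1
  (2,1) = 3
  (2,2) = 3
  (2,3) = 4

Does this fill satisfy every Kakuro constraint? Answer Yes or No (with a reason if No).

No — the down run (1,2)–(2,2) sums to 12, not 15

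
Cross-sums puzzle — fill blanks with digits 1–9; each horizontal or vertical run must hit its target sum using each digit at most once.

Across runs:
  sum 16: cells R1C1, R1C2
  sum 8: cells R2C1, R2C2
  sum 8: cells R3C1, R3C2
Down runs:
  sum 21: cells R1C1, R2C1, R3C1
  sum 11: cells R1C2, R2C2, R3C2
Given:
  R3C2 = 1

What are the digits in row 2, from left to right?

16 in 2 cells must be {7,9}.
R1C2 = 7: the only remaining digit allowed by both the 16 across and the 11 down.
R2C2 = 11 − 8 = 3 completes the 11 down.
R3C1 = 8 − 1 = 7 completes the 8 across.
R1C1 = 16 − 7 = 9 completes the 16 across.
R2C1 = 8 − 3 = 5 completes the 8 across.

5, 3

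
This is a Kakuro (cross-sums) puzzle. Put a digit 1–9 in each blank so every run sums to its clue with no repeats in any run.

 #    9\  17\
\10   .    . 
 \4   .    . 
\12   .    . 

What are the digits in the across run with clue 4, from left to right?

3 1

4 in 2 cells must be {1,3}.
Nothing is forced directly, so branch on R3C1, whose candidates are 3 or 4 or 5. If R3C1 = 3: that forces R2C1 = 1, R2C2 = 3, R3C2 = 9, after which R1C1 would have to be in {1,2,3,4,6,7,8,9} for the 10 across but in {5} for the 9 down — contradiction. If R3C1 = 4: that forces R2C1 = 3, R2C2 = 1, after which R3C2 would have to be in {8} for the 12 across but in {7,9} for the 17 down — contradiction. So R3C1 = 5.
R3C2 = 12 − 5 = 7 completes the 12 across.
Given what's placed, R2C2 must be 1 to fit the 4 across and 17 down.
R1C2 = 17 − 8 = 9 completes the 17 down.
R2C1 = 4 − 1 = 3 completes the 4 across.
R1C1 = 10 − 9 = 1 completes the 10 across.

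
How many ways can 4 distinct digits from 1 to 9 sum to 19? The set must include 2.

4 distinct digits from 1–9 sum between 10 and 30.
Keeping only sets containing 2.
Enumerating: {1,2,7,9}, {2,3,5,9}, {2,3,6,8}, {2,4,5,8}, {2,4,6,7}.

5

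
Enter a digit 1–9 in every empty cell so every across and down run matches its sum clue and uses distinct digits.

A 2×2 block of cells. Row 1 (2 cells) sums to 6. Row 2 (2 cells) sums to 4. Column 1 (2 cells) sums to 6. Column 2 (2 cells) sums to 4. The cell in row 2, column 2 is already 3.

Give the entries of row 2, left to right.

4 in 2 cells must be {1,3}.
(1,2) = 4 − 3 = 1 completes the 4 down.
(2,1) = 4 − 3 = 1 completes the 4 across.
(1,1) = 6 − 1 = 5 completes the 6 across.

1, 3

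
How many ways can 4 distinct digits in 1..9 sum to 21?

4 distinct digits from 1–9 sum between 10 and 30.

11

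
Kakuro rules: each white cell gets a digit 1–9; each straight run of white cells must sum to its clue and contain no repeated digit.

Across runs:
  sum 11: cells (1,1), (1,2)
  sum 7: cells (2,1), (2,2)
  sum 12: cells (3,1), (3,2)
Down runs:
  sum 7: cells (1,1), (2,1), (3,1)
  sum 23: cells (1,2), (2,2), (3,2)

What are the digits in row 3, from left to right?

4 8

7 in 3 cells must be {1,2,4}; 23 in 3 cells must be {6,8,9}.
The 7 across and the 23 down share only 6, so (2,2) = 6.
The 12 across and the 7 down share only 4, so (3,1) = 4.
(3,2) = 12 − 4 = 8 completes the 12 across.
(1,1) = 2: the only remaining digit allowed by both the 11 across and the 7 down.
(1,2) = 11 − 2 = 9 completes the 11 across.
(2,1) = 7 − 6 = 1 completes the 7 across.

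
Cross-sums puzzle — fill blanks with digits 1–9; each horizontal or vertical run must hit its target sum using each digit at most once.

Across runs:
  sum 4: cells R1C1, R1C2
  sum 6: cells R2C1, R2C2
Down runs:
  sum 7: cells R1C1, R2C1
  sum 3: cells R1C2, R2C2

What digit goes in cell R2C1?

4 in 2 cells must be {1,3}; 3 in 2 cells must be {1,2}.
The 4 across and the 3 down share only 1, so R1C2 = 1.
R2C2 = 3 − 1 = 2 completes the 3 down.
R1C1 = 4 − 1 = 3 completes the 4 across.
R2C1 = 6 − 2 = 4 completes the 6 across.

4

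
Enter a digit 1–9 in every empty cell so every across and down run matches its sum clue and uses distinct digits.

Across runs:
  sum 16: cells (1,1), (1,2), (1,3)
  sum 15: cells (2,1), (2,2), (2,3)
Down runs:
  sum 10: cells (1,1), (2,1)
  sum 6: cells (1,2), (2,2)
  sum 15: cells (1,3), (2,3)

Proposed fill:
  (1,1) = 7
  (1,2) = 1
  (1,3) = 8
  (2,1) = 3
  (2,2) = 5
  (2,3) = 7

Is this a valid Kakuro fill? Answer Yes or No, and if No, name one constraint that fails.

Yes

Across: 7+1+8=16; 3+5+7=15. Down: 7+3=10; 1+5=6; 8+7=15. No digit repeats within any run.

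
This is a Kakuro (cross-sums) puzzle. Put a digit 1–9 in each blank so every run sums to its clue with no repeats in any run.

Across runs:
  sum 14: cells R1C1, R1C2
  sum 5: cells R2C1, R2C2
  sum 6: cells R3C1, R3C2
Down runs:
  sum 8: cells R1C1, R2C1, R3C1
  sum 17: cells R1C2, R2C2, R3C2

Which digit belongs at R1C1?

5

The 14 across and the 8 down share only 5, so R1C1 = 5.
R1C2 = 14 − 5 = 9 completes the 14 across.
Nothing is forced directly, so branch on R2C1, whose candidates are 1 or 2. If R2C1 = 1: then R2C2 would have to be in {4} for the 5 across but in {1,2,3,5,6,7} for the 17 down — contradiction. So R2C1 = 2.
R2C2 = 5 − 2 = 3 completes the 5 across.
R3C1 = 8 − 7 = 1 completes the 8 down.
R3C2 = 6 − 1 = 5 completes the 6 across.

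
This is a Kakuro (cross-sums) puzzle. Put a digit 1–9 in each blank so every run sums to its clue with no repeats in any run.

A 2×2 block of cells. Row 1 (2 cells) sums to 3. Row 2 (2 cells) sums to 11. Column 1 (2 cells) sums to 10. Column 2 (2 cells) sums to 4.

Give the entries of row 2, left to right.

8, 3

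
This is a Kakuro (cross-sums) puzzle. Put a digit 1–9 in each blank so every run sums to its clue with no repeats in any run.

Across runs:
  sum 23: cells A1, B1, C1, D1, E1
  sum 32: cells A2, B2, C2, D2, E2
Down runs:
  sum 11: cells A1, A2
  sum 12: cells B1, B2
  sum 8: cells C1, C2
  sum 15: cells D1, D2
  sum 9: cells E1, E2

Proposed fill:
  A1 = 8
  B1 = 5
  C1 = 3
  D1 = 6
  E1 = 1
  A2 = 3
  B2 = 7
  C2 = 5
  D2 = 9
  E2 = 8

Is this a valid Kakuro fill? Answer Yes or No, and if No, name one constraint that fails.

Across: 8+5+3+6+1=23; 3+7+5+9+8=32. Down: 8+3=11; 5+7=12; 3+5=8; 6+9=15; 1+8=9. No digit repeats within any run.

Yes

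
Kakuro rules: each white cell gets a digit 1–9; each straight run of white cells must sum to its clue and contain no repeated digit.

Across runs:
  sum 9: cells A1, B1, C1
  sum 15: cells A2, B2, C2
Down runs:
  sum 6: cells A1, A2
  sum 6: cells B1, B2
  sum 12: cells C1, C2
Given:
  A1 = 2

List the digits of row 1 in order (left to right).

2 4 3

A2 = 6 − 2 = 4 completes the 6 down.
Nothing is forced directly, so branch on B1, whose candidates are 1 or 4. If B1 = 1: then C1 would have to be in {6} for the 9 across but in {3,4,5,7,8,9} for the 12 down — contradiction. So B1 = 4.
C1 = 9 − 6 = 3 completes the 9 across.
B2 = 6 − 4 = 2 completes the 6 down.
C2 = 15 − 6 = 9 completes the 15 across.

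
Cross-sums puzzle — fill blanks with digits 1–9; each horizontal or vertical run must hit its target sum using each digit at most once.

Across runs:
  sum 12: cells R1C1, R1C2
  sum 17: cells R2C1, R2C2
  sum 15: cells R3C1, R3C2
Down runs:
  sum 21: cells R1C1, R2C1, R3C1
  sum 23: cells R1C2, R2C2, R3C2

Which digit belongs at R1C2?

8

17 in 2 cells must be {8,9}; 23 in 3 cells must be {6,8,9}.
Nothing is forced directly, so branch on R1C2, whose candidates are 8 or 9. If R1C2 = 9: then R1C1 would have to be in {3} for the 12 across but in {4,5,6,7,8,9} for the 21 down — contradiction. So R1C2 = 8.
R1C1 = 12 − 8 = 4 completes the 12 across.
Given what's placed, R2C2 must be 9 to fit the 17 across and 23 down.
R3C2 = 23 − 17 = 6 completes the 23 down.
R2C1 = 17 − 9 = 8 completes the 17 across.
R3C1 = 15 − 6 = 9 completes the 15 across.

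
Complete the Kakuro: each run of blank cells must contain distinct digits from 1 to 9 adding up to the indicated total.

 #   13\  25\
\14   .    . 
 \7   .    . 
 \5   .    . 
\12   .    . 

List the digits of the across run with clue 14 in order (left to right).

5 9

Nothing is forced directly, so branch on R1C1, whose candidates are 5 or 6. If R1C1 = 6: that forces R1C2 = 8, R4C1 = 4, after which R4C2 would have to be in {8} for the 12 across but in {1,2,3,4,5,6,7,9} for the 25 down — contradiction. So R1C1 = 5.
R1C2 = 14 − 5 = 9 completes the 14 across.
Nothing is forced directly, so branch on R4C1, whose candidates are 3 or 4. If R4C1 = 3: then R4C2 would have to be in {9} for the 12 across but in {1,2,3,4,5,6,7,8} for the 25 down — contradiction. So R4C1 = 4.
R4C2 = 12 − 4 = 8 completes the 12 across.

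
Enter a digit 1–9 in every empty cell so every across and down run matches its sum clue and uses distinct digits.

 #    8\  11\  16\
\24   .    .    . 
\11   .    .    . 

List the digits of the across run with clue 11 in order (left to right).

24 in 3 cells must be {7,8,9}; 16 in 2 cells must be {7,9}.
The 24 across and the 8 down share only 7, so R1C1 = 7.
Given what's placed, R1C3 must be 9 to fit the 24 across and 16 down.
R2C1 = 8 − 7 = 1 completes the 8 down.
R2C3 = 16 − 9 = 7 completes the 16 down.
R1C2 = 24 − 16 = 8 completes the 24 across.
R2C2 = 11 − 8 = 3 completes the 11 across.

1 3 7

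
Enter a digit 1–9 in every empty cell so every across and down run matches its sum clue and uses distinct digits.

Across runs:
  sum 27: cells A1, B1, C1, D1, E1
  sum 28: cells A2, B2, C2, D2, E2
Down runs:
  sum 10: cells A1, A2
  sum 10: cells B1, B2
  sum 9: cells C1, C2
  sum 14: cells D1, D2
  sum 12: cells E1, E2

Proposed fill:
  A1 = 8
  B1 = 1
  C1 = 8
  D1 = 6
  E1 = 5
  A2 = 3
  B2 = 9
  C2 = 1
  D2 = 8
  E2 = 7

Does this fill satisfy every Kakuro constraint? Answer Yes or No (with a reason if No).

No — the across run A1–E1 sums to 28, not 27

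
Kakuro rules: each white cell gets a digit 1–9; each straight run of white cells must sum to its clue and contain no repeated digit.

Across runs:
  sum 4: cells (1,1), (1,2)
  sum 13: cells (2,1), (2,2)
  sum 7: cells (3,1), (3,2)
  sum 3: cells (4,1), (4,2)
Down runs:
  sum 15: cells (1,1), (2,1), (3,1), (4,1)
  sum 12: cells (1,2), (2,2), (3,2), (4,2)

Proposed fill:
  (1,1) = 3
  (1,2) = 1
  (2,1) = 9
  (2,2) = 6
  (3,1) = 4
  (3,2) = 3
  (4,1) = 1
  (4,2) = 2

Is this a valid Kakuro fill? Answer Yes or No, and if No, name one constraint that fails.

No — the across run (2,1)–(2,2) sums to 15, not 13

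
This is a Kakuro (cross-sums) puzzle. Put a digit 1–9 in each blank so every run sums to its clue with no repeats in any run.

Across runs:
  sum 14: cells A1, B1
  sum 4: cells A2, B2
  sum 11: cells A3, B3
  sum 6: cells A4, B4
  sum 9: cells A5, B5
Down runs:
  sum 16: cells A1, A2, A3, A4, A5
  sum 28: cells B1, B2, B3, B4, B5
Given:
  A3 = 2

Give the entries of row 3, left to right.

2 9

4 in 2 cells must be {1,3}; 16 in 5 cells must be {1,2,3,4,6}.
A1 = 6: the only remaining digit allowed by both the 14 across and the 16 down.
B1 = 14 − 6 = 8 completes the 14 across.
B3 = 11 − 2 = 9 completes the 11 across.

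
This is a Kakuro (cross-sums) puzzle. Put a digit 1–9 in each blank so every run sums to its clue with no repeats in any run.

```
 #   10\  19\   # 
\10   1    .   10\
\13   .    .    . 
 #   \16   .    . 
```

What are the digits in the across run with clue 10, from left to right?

16 in 2 cells must be {7,9}.
R1C2 = 10 − 1 = 9 completes the 10 across.
R2C1 = 10 − 1 = 9 completes the 10 down.
R2C2 = 3: the only remaining digit allowed by both the 13 across and the 19 down.
R2C3 = 13 − 12 = 1 completes the 13 across.
R3C2 = 19 − 12 = 7 completes the 19 down.
R3C3 = 16 − 7 = 9 completes the 16 across.

1 9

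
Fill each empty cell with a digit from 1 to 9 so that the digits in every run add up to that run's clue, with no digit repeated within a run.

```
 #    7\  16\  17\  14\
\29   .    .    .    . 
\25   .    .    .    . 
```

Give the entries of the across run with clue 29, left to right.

5 7 9 8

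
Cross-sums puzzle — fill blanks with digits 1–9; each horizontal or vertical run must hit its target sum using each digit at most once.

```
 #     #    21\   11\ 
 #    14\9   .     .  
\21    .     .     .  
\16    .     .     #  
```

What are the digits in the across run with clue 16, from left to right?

16 in 2 cells must be {7,9}.
The 16 across and the 14 down share only 9, so R3C1 = 9.
R3C2 = 16 − 9 = 7 completes the 16 across.
R2C1 = 14 − 9 = 5 completes the 14 down.
R2C2 = 9: the only remaining digit allowed by both the 21 across and the 21 down.
R2C3 = 21 − 14 = 7 completes the 21 across.
R1C2 = 21 − 16 = 5 completes the 21 down.
R1C3 = 9 − 5 = 4 completes the 9 across.

9 7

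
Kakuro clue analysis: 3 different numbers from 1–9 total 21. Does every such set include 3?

Counterexample: {4,8,9} sums to 21 without using 3.

No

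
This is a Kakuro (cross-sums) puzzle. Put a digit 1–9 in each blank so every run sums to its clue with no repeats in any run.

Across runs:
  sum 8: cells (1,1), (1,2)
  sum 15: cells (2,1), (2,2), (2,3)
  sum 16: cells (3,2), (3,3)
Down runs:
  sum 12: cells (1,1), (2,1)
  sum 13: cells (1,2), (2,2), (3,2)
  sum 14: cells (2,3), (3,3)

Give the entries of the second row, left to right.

9, 1, 5

16 in 2 cells must be {7,9}.
The 16 across and the 14 down share only 9, so (3,3) = 9.
(2,3) = 14 − 9 = 5 completes the 14 down.
(3,2) = 16 − 9 = 7 completes the 16 across.
No cell is forced outright now. (1,1) can only be 3 or 5 or 7 (the digits allowed by both its 8 across and its 12 down). If (1,1) = 5: then (1,2) would have to be in {3} for the 8 across but in {1,2,4,5} for the 13 down — contradiction. If (1,1) = 7: that forces (1,2) = 1, after which (2,1) would have to be in {1,2,3,4,6,7,8,9} for the 15 across but in {5} for the 12 down — contradiction. So (1,1) = 3.
(1,2) = 8 − 3 = 5 completes the 8 across.
(2,1) = 12 − 3 = 9 completes the 12 down.
(2,2) = 15 − 14 = 1 completes the 15 across.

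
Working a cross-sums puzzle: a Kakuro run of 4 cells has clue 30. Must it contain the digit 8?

Yes

The only way to make 30 from 4 distinct digits is {6,7,8,9}, which contains 8.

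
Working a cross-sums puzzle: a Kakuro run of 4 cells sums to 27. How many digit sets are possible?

3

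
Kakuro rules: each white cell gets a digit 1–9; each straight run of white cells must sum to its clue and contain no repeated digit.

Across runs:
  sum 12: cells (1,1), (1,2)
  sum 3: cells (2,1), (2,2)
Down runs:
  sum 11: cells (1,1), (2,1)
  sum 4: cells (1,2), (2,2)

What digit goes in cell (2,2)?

3 in 2 cells must be {1,2}; 4 in 2 cells must be {1,3}.
The 12 across and the 4 down share only 3, so (1,2) = 3.
The 3 across and the 11 down share only 2, so (2,1) = 2.
(2,2) = 3 − 2 = 1 completes the 3 across.
(1,1) = 12 − 3 = 9 completes the 12 across.

1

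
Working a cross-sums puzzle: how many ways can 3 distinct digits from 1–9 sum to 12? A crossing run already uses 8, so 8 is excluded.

3 distinct digits from 1–9 sum between 6 and 24.
Dropping sets that contain 8.
Enumerating: {1,2,9}, {1,4,7}, {1,5,6}, {2,3,7}, {2,4,6}, {3,4,5}.

6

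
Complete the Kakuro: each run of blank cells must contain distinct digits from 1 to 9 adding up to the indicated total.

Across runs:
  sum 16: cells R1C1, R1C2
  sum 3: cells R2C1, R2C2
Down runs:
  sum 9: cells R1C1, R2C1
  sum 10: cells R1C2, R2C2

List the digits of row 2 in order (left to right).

16 in 2 cells must be {7,9}; 3 in 2 cells must be {1,2}.
The 16 across and the 9 down share only 7, so R1C1 = 7.
R1C2 = 16 − 7 = 9 completes the 16 across.
R2C1 = 9 − 7 = 2 completes the 9 down.
R2C2 = 3 − 2 = 1 completes the 3 across.

2, 1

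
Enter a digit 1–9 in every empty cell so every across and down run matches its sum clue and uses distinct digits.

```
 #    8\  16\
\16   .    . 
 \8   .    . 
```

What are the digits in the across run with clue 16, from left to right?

7, 9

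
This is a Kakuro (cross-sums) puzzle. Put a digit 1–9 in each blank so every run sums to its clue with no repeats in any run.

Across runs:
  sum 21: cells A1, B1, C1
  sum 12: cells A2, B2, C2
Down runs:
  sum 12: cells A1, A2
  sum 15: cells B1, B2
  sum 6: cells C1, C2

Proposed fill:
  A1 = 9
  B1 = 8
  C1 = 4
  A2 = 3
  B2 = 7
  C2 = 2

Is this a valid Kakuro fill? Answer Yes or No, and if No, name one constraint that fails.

Yes

Across: 9+8+4=21; 3+7+2=12. Down: 9+3=12; 8+7=15; 4+2=6. No digit repeats within any run.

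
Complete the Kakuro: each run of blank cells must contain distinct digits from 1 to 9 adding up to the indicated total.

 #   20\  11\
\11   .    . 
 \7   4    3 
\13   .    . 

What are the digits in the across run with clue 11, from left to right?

9 2

Nothing is forced directly, so branch on R1C1, whose candidates are 7 or 9. If R1C1 = 7: then R1C2 would have to be in {4} for the 11 across but in {1,2,6,7} for the 11 down — contradiction. So R1C1 = 9.
R1C2 = 11 − 9 = 2 completes the 11 across.
R3C1 = 20 − 13 = 7 completes the 20 down.
R3C2 = 13 − 7 = 6 completes the 13 across.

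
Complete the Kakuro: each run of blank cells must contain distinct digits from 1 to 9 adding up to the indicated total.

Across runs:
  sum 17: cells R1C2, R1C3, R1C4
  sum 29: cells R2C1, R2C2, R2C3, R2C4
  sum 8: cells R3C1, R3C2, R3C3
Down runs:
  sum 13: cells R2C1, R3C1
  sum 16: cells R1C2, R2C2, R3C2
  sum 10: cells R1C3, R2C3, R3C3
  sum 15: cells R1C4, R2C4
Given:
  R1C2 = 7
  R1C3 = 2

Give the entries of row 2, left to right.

29 in 4 cells must be {5,7,8,9}.
R1C4 = 17 − 9 = 8 completes the 17 across.
R2C4 = 15 − 8 = 7 completes the 15 down.
Given what's placed, R2C3 must be 5 to fit the 29 across and 10 down.
R3C3 = 10 − 7 = 3 completes the 10 down.
R2C2 = 8: the only remaining digit allowed by both the 29 across and the 16 down.
R3C1 = 4: the only remaining digit allowed by both the 8 across and the 13 down.
R3C2 = 8 − 7 = 1 completes the 8 across.
R2C1 = 29 − 20 = 9 completes the 29 across.

9 8 5 7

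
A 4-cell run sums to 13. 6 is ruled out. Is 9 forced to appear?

Counterexample: {1,2,3,7} sums to 13 under that restriction without using 9.

No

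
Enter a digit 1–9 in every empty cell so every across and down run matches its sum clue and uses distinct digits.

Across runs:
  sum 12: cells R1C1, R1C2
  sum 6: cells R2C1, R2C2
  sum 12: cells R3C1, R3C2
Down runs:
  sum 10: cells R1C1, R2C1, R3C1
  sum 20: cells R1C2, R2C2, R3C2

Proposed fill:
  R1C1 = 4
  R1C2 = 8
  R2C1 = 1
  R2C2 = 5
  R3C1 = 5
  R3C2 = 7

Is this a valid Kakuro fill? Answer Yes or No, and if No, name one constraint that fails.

Across: 4+8=12; 1+5=6; 5+7=12. Down: 4+1+5=10; 8+5+7=20. No digit repeats within any run.

Yes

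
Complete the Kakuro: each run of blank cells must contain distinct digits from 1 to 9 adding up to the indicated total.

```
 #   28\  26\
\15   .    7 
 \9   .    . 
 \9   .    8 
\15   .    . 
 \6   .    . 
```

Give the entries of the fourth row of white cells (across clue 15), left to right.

9 6

R1C1 = 15 − 7 = 8 completes the 15 across.
R3C1 = 9 − 8 = 1 completes the 9 across.
R4C2 = 6: the only remaining digit allowed by both the 15 across and the 26 down.
Given what's placed, R5C1 must be 4 to fit the 6 across and 28 down.
R5C2 = 6 − 4 = 2 completes the 6 across.
R2C1 = 6: the only remaining digit allowed by both the 9 across and the 28 down.
R2C2 = 9 − 6 = 3 completes the 9 across.
R4C1 = 15 − 6 = 9 completes the 15 across.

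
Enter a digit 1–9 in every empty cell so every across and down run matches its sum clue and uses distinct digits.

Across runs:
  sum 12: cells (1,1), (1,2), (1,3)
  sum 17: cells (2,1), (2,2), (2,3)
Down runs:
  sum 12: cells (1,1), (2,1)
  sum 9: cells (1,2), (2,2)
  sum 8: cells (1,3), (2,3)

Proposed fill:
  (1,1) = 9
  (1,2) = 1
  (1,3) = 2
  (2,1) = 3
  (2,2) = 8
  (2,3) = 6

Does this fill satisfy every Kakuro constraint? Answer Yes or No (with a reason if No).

Across: 9+1+2=12; 3+8+6=17. Down: 9+3=12; 1+8=9; 2+6=8. No digit repeats within any run.

Yes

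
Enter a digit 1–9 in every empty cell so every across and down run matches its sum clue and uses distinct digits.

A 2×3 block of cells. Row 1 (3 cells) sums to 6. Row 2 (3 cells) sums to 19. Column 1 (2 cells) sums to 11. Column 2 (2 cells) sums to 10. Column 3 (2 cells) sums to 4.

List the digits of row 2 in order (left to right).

6 in 3 cells must be {1,2,3}; 4 in 2 cells must be {1,3}.
The 19 across and the 4 down share only 3, so (2,3) = 3.
(1,3) = 4 − 3 = 1 completes the 4 down.
Nothing is forced directly, so branch on (2,1), whose candidates are 7 or 9. If (2,1) = 7: then (1,1) would have to be in {2,3} for the 6 across but in {4} for the 11 down — contradiction. So (2,1) = 9.
(1,1) = 11 − 9 = 2 completes the 11 down.
(1,2) = 6 − 3 = 3 completes the 6 across.
(2,2) = 19 − 12 = 7 completes the 19 across.

9 7 3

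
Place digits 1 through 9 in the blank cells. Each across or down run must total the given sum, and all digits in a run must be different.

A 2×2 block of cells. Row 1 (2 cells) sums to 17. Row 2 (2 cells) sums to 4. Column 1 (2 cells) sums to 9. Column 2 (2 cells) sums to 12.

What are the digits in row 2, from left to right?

1, 3

17 in 2 cells must be {8,9}; 4 in 2 cells must be {1,3}.
The 17 across and the 9 down share only 8, so (1,1) = 8.
(1,2) = 17 − 8 = 9 completes the 17 across.
(2,1) = 9 − 8 = 1 completes the 9 down.
(2,2) = 4 − 1 = 3 completes the 4 across.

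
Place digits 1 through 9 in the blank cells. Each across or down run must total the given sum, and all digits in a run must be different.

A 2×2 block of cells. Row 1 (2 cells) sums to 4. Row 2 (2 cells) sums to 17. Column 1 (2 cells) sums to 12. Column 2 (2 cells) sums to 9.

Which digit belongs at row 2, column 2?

8

4 in 2 cells must be {1,3}; 17 in 2 cells must be {8,9}.
The 4 across and the 12 down share only 3, so (1,1) = 3.
(1,2) = 4 − 3 = 1 completes the 4 across.
(2,1) = 12 − 3 = 9 completes the 12 down.
(2,2) = 17 − 9 = 8 completes the 17 across.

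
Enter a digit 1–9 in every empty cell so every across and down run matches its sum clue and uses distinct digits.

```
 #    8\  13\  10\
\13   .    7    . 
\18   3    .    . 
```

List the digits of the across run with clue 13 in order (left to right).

R1C1 = 8 − 3 = 5 completes the 8 down.
R1C3 = 13 − 12 = 1 completes the 13 across.
R2C2 = 13 − 7 = 6 completes the 13 down.
R2C3 = 18 − 9 = 9 completes the 18 across.

5 7 1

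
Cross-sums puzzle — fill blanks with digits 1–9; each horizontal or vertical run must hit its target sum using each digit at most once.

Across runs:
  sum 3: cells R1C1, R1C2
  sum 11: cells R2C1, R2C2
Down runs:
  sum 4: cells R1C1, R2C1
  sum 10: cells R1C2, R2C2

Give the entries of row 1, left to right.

3 in 2 cells must be {1,2}; 4 in 2 cells must be {1,3}.
The 3 across and the 4 down share only 1, so R1C1 = 1.
R1C2 = 3 − 1 = 2 completes the 3 across.
R2C1 = 4 − 1 = 3 completes the 4 down.
R2C2 = 11 − 3 = 8 completes the 11 across.

1, 2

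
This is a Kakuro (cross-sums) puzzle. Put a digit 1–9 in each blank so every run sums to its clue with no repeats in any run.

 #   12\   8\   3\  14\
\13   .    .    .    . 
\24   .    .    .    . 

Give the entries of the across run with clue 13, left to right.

4, 3, 1, 5

3 in 2 cells must be {1,2}.
Nothing is forced directly, so branch on R1C4, whose candidates are 5 or 6. If R1C4 = 6: that forces R1C1 = 4, R2C1 = 8, after which R2C4 would have to be in {1,2,3,4,5,6,7,9} for the 24 across but in {8} for the 14 down — contradiction. So R1C4 = 5.
Given what's placed, R1C3 must be 1 to fit the 13 across and 3 down.
R2C3 = 3 − 1 = 2 completes the 3 down.
R2C4 = 14 − 5 = 9 completes the 14 down.
R1C2 = 3: the only remaining digit allowed by both the 13 across and the 8 down.
R2C2 = 8 − 3 = 5 completes the 8 down.
R1C1 = 13 − 9 = 4 completes the 13 across.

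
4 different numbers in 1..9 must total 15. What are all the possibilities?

4 distinct digits from 1–9 sum between 10 and 30.

{1,2,3,9}; {1,2,4,8}; {1,2,5,7}; {1,3,4,7}; {1,3,5,6}; {2,3,4,6}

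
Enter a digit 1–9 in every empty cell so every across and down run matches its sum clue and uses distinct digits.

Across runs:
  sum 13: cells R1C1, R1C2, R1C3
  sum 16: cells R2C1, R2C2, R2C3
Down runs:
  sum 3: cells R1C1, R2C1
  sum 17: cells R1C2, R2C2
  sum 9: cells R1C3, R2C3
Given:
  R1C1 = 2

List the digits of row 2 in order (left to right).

3 in 2 cells must be {1,2}; 17 in 2 cells must be {8,9}.
Given what's placed, R1C2 must be 8 to fit the 13 across and 17 down.
R1C3 = 13 − 10 = 3 completes the 13 across.
R2C1 = 3 − 2 = 1 completes the 3 down.
R2C2 = 17 − 8 = 9 completes the 17 down.
R2C3 = 16 − 10 = 6 completes the 16 across.

1 9 6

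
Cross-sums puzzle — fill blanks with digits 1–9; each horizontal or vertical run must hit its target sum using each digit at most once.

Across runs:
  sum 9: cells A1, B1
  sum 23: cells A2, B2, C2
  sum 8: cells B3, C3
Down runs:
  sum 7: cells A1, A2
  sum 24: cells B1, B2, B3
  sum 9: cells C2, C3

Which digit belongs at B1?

23 in 3 cells must be {6,8,9}; 24 in 3 cells must be {7,8,9}.
The 23 across and the 7 down share only 6, so A2 = 6.
C2 = 8: the only remaining digit allowed by both the 23 across and the 9 down.
Intersecting the 8 across with the 24 down forces B3 = 7.
C3 = 8 − 7 = 1 completes the 8 across.
A1 = 7 − 6 = 1 completes the 7 down.
B1 = 9 − 1 = 8 completes the 9 across.
B2 = 23 − 14 = 9 completes the 23 across.

8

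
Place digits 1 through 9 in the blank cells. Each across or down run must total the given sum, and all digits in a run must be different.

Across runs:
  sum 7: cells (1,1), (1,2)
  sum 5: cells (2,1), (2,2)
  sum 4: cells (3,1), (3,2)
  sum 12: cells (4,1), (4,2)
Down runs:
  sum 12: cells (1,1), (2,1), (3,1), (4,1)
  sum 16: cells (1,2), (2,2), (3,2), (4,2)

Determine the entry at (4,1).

5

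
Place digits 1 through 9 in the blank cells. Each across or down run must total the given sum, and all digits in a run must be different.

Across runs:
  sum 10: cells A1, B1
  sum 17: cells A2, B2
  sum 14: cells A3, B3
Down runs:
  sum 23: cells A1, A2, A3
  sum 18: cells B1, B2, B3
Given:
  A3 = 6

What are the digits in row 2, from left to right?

8 9

17 in 2 cells must be {8,9}; 23 in 3 cells must be {6,8,9}.
B3 = 14 − 6 = 8 completes the 14 across.
B2 = 9: the only remaining digit allowed by both the 17 across and the 18 down.
B1 = 18 − 17 = 1 completes the 18 down.
A2 = 17 − 9 = 8 completes the 17 across.
A1 = 10 − 1 = 9 completes the 10 across.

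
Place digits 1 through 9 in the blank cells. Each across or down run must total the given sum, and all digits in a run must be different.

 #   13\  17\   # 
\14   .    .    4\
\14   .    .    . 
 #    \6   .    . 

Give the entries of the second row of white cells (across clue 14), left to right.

4 in 2 cells must be {1,3}.
The 6 across and the 4 down share only 1, so R3C3 = 1.
R2C3 = 4 − 1 = 3 completes the 4 down.
R3C2 = 6 − 1 = 5 completes the 6 across.
No cell is forced outright now. R2C2 can only be 4 or 9 (the digits allowed by both its 14 across and its 17 down). If R2C2 = 9: then R1C2 would have to be in {5,6,8,9} for the 14 across but in {3} for the 17 down — contradiction. So R2C2 = 4.
R1C2 = 17 − 9 = 8 completes the 17 down.
R2C1 = 14 − 7 = 7 completes the 14 across.
R1C1 = 14 − 8 = 6 completes the 14 across.

7 4 3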